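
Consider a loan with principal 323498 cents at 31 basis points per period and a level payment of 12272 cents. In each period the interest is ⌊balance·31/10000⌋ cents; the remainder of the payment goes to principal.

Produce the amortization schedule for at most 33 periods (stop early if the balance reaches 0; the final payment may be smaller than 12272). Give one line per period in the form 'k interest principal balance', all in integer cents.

1. interest=⌊323498·31/10000⌋=1002; principal=12272-1002=11270; balance=323498-11270=312228
2. interest=⌊312228·31/10000⌋=967; principal=12272-967=11305; balance=312228-11305=300923
3. interest=⌊300923·31/10000⌋=932; principal=12272-932=11340; balance=300923-11340=289583
4. interest=⌊289583·31/10000⌋=897; principal=12272-897=11375; balance=289583-11375=278208
5. interest=⌊278208·31/10000⌋=862; principal=12272-862=11410; balance=278208-11410=266798
6. interest=⌊266798·31/10000⌋=827; principal=12272-827=11445; balance=266798-11445=255353
7. interest=⌊255353·31/10000⌋=791; principal=12272-791=11481; balance=255353-11481=243872
8. interest=⌊243872·31/10000⌋=756; principal=12272-756=11516; balance=243872-11516=232356
9. interest=⌊232356·31/10000⌋=720; principal=12272-720=11552; balance=232356-11552=220804
10. interest=⌊220804·31/10000⌋=684; principal=12272-684=11588; balance=220804-11588=209216
11. interest=⌊209216·31/10000⌋=648; principal=12272-648=11624; balance=209216-11624=197592
12. interest=⌊197592·31/10000⌋=612; principal=12272-612=11660; balance=197592-11660=185932
13. interest=⌊185932·31/10000⌋=576; principal=12272-576=11696; balance=185932-11696=174236
14. interest=⌊174236·31/10000⌋=540; principal=12272-540=11732; balance=174236-11732=162504
15. interest=⌊162504·31/10000⌋=503; principal=12272-503=11769; balance=162504-11769=150735
16. interest=⌊150735·31/10000⌋=467; principal=12272-467=11805; balance=150735-11805=138930
17. interest=⌊138930·31/10000⌋=430; principal=12272-430=11842; balance=138930-11842=127088
18. interest=⌊127088·31/10000⌋=393; principal=12272-393=11879; balance=127088-11879=115209
19. interest=⌊115209·31/10000⌋=357; principal=12272-357=11915; balance=115209-11915=103294
20. interest=⌊103294·31/10000⌋=320; principal=12272-320=11952; balance=103294-11952=91342
21. interest=⌊91342·31/10000⌋=283; principal=12272-283=11989; balance=91342-11989=79353
22. interest=⌊79353·31/10000⌋=245; principal=12272-245=12027; balance=79353-12027=67326
23. interest=⌊67326·31/10000⌋=208; principal=12272-208=12064; balance=67326-12064=55262
24. interest=⌊55262·31/10000⌋=171; principal=12272-171=12101; balance=55262-12101=43161
25. interest=⌊43161·31/10000⌋=133; principal=12272-133=12139; balance=43161-12139=31022
26. interest=⌊31022·31/10000⌋=96; principal=12272-96=12176; balance=31022-12176=18846
27. interest=⌊18846·31/10000⌋=58; principal=12272-58=12214; balance=18846-12214=6632
28. interest=⌊6632·31/10000⌋=20; principal=min(12272-20,6632)=6632; balance=6632-6632=0

1 1002 11270 312228
2 967 11305 300923
3 932 11340 289583
4 897 11375 278208
5 862 11410 266798
6 827 11445 255353
7 791 11481 243872
8 756 11516 232356
9 720 11552 220804
10 684 11588 209216
11 648 11624 197592
12 612 11660 185932
13 576 11696 174236
14 540 11732 162504
15 503 11769 150735
16 467 11805 138930
17 430 11842 127088
18 393 11879 115209
19 357 11915 103294
20 320 11952 91342
21 283 11989 79353
22 245 12027 67326
23 208 12064 55262
24 171 12101 43161
25 133 12139 31022
26 96 12176 18846
27 58 12214 6632
28 20 6632 0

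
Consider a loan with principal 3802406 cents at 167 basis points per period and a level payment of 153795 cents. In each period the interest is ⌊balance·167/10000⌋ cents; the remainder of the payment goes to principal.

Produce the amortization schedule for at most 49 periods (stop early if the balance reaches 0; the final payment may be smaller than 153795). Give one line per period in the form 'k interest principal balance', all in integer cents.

1. interest=⌊3802406·167/10000⌋=63500; principal=153795-63500=90295; balance=3802406-90295=3712111
2. interest=⌊3712111·167/10000⌋=61992; principal=153795-61992=91803; balance=3712111-91803=3620308
3. interest=⌊3620308·167/10000⌋=60459; principal=153795-60459=93336; balance=3620308-93336=3526972
4. interest=⌊3526972·167/10000⌋=58900; principal=153795-58900=94895; balance=3526972-94895=3432077
5. interest=⌊3432077·167/10000⌋=57315; principal=153795-57315=96480; balance=3432077-96480=3335597
6. interest=⌊3335597·167/10000⌋=55704; principal=153795-55704=98091; balance=3335597-98091=3237506
7. interest=⌊3237506·167/10000⌋=54066; principal=153795-54066=99729; balance=3237506-99729=3137777
8. interest=⌊3137777·167/10000⌋=52400; principal=153795-52400=101395; balance=3137777-101395=3036382
9. interest=⌊3036382·167/10000⌋=50707; principal=153795-50707=103088; balance=3036382-103088=2933294
10. interest=⌊2933294·167/10000⌋=48986; principal=153795-48986=104809; balance=2933294-104809=2828485
11. interest=⌊2828485·167/10000⌋=47235; principal=153795-47235=106560; balance=2828485-106560=2721925
12. interest=⌊2721925·167/10000⌋=45456; principal=153795-45456=108339; balance=2721925-108339=2613586
13. interest=⌊2613586·167/10000⌋=43646; principal=153795-43646=110149; balance=2613586-110149=2503437
14. interest=⌊2503437·167/10000⌋=41807; principal=153795-41807=111988; balance=2503437-111988=2391449
15. interest=⌊2391449·167/10000⌋=39937; principal=153795-39937=113858; balance=2391449-113858=2277591
16. interest=⌊2277591·167/10000⌋=38035; principal=153795-38035=115760; balance=2277591-115760=2161831
17. interest=⌊2161831·167/10000⌋=36102; principal=153795-36102=117693; balance=2161831-117693=2044138
18. interest=⌊2044138·167/10000⌋=34137; principal=153795-34137=119658; balance=2044138-119658=1924480
19. interest=⌊1924480·167/10000⌋=32138; principal=153795-32138=121657; balance=1924480-121657=1802823
20. interest=⌊1802823·167/10000⌋=30107; principal=153795-30107=123688; balance=1802823-123688=1679135
21. interest=⌊1679135·167/10000⌋=28041; principal=153795-28041=125754; balance=1679135-125754=1553381
22. interest=⌊1553381·167/10000⌋=25941; principal=153795-25941=127854; balance=1553381-127854=1425527
23. interest=⌊1425527·167/10000⌋=23806; principal=153795-23806=129989; balance=1425527-129989=1295538
24. interest=⌊1295538·167/10000⌋=21635; principal=153795-21635=132160; balance=1295538-132160=1163378
25. interest=⌊1163378·167/10000⌋=19428; principal=153795-19428=134367; balance=1163378-134367=1029011
26. interest=⌊1029011·167/10000⌋=17184; principal=153795-17184=136611; balance=1029011-136611=892400
27. interest=⌊892400·167/10000⌋=14903; principal=153795-14903=138892; balance=892400-138892=753508
28. interest=⌊753508·167/10000⌋=12583; principal=153795-12583=141212; balance=753508-141212=612296
29. interest=⌊612296·167/10000⌋=10225; principal=153795-10225=143570; balance=612296-143570=468726
30. interest=⌊468726·167/10000⌋=7827; principal=153795-7827=145968; balance=468726-145968=322758
31. interest=⌊322758·167/10000⌋=5390; principal=153795-5390=148405; balance=322758-148405=174353
32. interest=⌊174353·167/10000⌋=2911; principal=153795-2911=150884; balance=174353-150884=23469
33. interest=⌊23469·167/10000⌋=391; principal=min(153795-391,23469)=23469; balance=23469-23469=0

1 63500 90295 3712111
2 61992 91803 3620308
3 60459 93336 3526972
4 58900 94895 3432077
5 57315 96480 3335597
6 55704 98091 3237506
7 54066 99729 3137777
8 52400 101395 3036382
9 50707 103088 2933294
10 48986 104809 2828485
11 47235 106560 2721925
12 45456 108339 2613586
13 43646 110149 2503437
14 41807 111988 2391449
15 39937 113858 2277591
16 38035 115760 2161831
17 36102 117693 2044138
18 34137 119658 1924480
19 32138 121657 1802823
20 30107 123688 1679135
21 28041 125754 1553381
22 25941 127854 1425527
23 23806 129989 1295538
24 21635 132160 1163378
25 19428 134367 1029011
26 17184 136611 892400
27 14903 138892 753508
28 12583 141212 612296
29 10225 143570 468726
30 7827 145968 322758
31 5390 148405 174353
32 2911 150884 23469
33 391 23469 0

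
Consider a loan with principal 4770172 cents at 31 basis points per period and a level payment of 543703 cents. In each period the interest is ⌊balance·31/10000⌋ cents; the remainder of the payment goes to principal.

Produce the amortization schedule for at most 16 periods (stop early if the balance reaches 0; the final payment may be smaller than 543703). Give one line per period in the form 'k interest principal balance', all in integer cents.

1 14787 528916 4241256
2 13147 530556 3710700
3 11503 532200 3178500
4 9853 533850 2644650
5 8198 535505 2109145
6 6538 537165 1571980
7 4873 538830 1033150
8 3202 540501 492649
9 1527 492649 0

1. interest=⌊4770172·31/10000⌋=14787; principal=543703-14787=528916; balance=4770172-528916=4241256
2. interest=⌊4241256·31/10000⌋=13147; principal=543703-13147=530556; balance=4241256-530556=3710700
3. interest=⌊3710700·31/10000⌋=11503; principal=543703-11503=532200; balance=3710700-532200=3178500
4. interest=⌊3178500·31/10000⌋=9853; principal=543703-9853=533850; balance=3178500-533850=2644650
5. interest=⌊2644650·31/10000⌋=8198; principal=543703-8198=535505; balance=2644650-535505=2109145
6. interest=⌊2109145·31/10000⌋=6538; principal=543703-6538=537165; balance=2109145-537165=1571980
7. interest=⌊1571980·31/10000⌋=4873; principal=543703-4873=538830; balance=1571980-538830=1033150
8. interest=⌊1033150·31/10000⌋=3202; principal=543703-3202=540501; balance=1033150-540501=492649
9. interest=⌊492649·31/10000⌋=1527; principal=min(543703-1527,492649)=492649; balance=492649-492649=0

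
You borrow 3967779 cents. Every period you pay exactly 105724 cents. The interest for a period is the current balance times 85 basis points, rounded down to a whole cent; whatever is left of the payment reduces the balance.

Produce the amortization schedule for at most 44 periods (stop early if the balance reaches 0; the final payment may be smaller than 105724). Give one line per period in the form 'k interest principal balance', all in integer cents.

1. interest=⌊3967779·85/10000⌋=33726; principal=105724-33726=71998; balance=3967779-71998=3895781
2. interest=⌊3895781·85/10000⌋=33114; principal=105724-33114=72610; balance=3895781-72610=3823171
3. interest=⌊3823171·85/10000⌋=32496; principal=105724-32496=73228; balance=3823171-73228=3749943
4. interest=⌊3749943·85/10000⌋=31874; principal=105724-31874=73850; balance=3749943-73850=3676093
5. interest=⌊3676093·85/10000⌋=31246; principal=105724-31246=74478; balance=3676093-74478=3601615
6. interest=⌊3601615·85/10000⌋=30613; principal=105724-30613=75111; balance=3601615-75111=3526504
7. interest=⌊3526504·85/10000⌋=29975; principal=105724-29975=75749; balance=3526504-75749=3450755
8. interest=⌊3450755·85/10000⌋=29331; principal=105724-29331=76393; balance=3450755-76393=3374362
9. interest=⌊3374362·85/10000⌋=28682; principal=105724-28682=77042; balance=3374362-77042=3297320
10. interest=⌊3297320·85/10000⌋=28027; principal=105724-28027=77697; balance=3297320-77697=3219623
11. interest=⌊3219623·85/10000⌋=27366; principal=105724-27366=78358; balance=3219623-78358=3141265
12. interest=⌊3141265·85/10000⌋=26700; principal=105724-26700=79024; balance=3141265-79024=3062241
13. interest=⌊3062241·85/10000⌋=26029; principal=105724-26029=79695; balance=3062241-79695=2982546
14. interest=⌊2982546·85/10000⌋=25351; principal=105724-25351=80373; balance=2982546-80373=2902173
15. interest=⌊2902173·85/10000⌋=24668; principal=105724-24668=81056; balance=2902173-81056=2821117
16. interest=⌊2821117·85/10000⌋=23979; principal=105724-23979=81745; balance=2821117-81745=2739372
17. interest=⌊2739372·85/10000⌋=23284; principal=105724-23284=82440; balance=2739372-82440=2656932
18. interest=⌊2656932·85/10000⌋=22583; principal=105724-22583=83141; balance=2656932-83141=2573791
19. interest=⌊2573791·85/10000⌋=21877; principal=105724-21877=83847; balance=2573791-83847=2489944
20. interest=⌊2489944·85/10000⌋=21164; principal=105724-21164=84560; balance=2489944-84560=2405384
21. interest=⌊2405384·85/10000⌋=20445; principal=105724-20445=85279; balance=2405384-85279=2320105
22. interest=⌊2320105·85/10000⌋=19720; principal=105724-19720=86004; balance=2320105-86004=2234101
23. interest=⌊2234101·85/10000⌋=18989; principal=105724-18989=86735; balance=2234101-86735=2147366
24. interest=⌊2147366·85/10000⌋=18252; principal=105724-18252=87472; balance=2147366-87472=2059894
25. interest=⌊2059894·85/10000⌋=17509; principal=105724-17509=88215; balance=2059894-88215=1971679
26. interest=⌊1971679·85/10000⌋=16759; principal=105724-16759=88965; balance=1971679-88965=1882714
27. interest=⌊1882714·85/10000⌋=16003; principal=105724-16003=89721; balance=1882714-89721=1792993
28. interest=⌊1792993·85/10000⌋=15240; principal=105724-15240=90484; balance=1792993-90484=1702509
29. interest=⌊1702509·85/10000⌋=14471; principal=105724-14471=91253; balance=1702509-91253=1611256
30. interest=⌊1611256·85/10000⌋=13695; principal=105724-13695=92029; balance=1611256-92029=1519227
31. interest=⌊1519227·85/10000⌋=12913; principal=105724-12913=92811; balance=1519227-92811=1426416
32. interest=⌊1426416·85/10000⌋=12124; principal=105724-12124=93600; balance=1426416-93600=1332816
33. interest=⌊1332816·85/10000⌋=11328; principal=105724-11328=94396; balance=1332816-94396=1238420
34. interest=⌊1238420·85/10000⌋=10526; principal=105724-10526=95198; balance=1238420-95198=1143222
35. interest=⌊1143222·85/10000⌋=9717; principal=105724-9717=96007; balance=1143222-96007=1047215
36. interest=⌊1047215·85/10000⌋=8901; principal=105724-8901=96823; balance=1047215-96823=950392
37. interest=⌊950392·85/10000⌋=8078; principal=105724-8078=97646; balance=950392-97646=852746
38. interest=⌊852746·85/10000⌋=7248; principal=105724-7248=98476; balance=852746-98476=754270
39. interest=⌊754270·85/10000⌋=6411; principal=105724-6411=99313; balance=754270-99313=654957
40. interest=⌊654957·85/10000⌋=5567; principal=105724-5567=100157; balance=654957-100157=554800
41. interest=⌊554800·85/10000⌋=4715; principal=105724-4715=101009; balance=554800-101009=453791
42. interest=⌊453791·85/10000⌋=3857; principal=105724-3857=101867; balance=453791-101867=351924
43. interest=⌊351924·85/10000⌋=2991; principal=105724-2991=102733; balance=351924-102733=249191
44. interest=⌊249191·85/10000⌋=2118; principal=105724-2118=103606; balance=249191-103606=145585

1 33726 71998 3895781
2 33114 72610 3823171
3 32496 73228 3749943
4 31874 73850 3676093
5 31246 74478 3601615
6 30613 75111 3526504
7 29975 75749 3450755
8 29331 76393 3374362
9 28682 77042 3297320
10 28027 77697 3219623
11 27366 78358 3141265
12 26700 79024 3062241
13 26029 79695 2982546
14 25351 80373 2902173
15 24668 81056 2821117
16 23979 81745 2739372
17 23284 82440 2656932
18 22583 83141 2573791
19 21877 83847 2489944
20 21164 84560 2405384
21 20445 85279 2320105
22 19720 86004 2234101
23 18989 86735 2147366
24 18252 87472 2059894
25 17509 88215 1971679
26 16759 88965 1882714
27 16003 89721 1792993
28 15240 90484 1702509
29 14471 91253 1611256
30 13695 92029 1519227
31 12913 92811 1426416
32 12124 93600 1332816
33 11328 94396 1238420
34 10526 95198 1143222
35 9717 96007 1047215
36 8901 96823 950392
37 8078 97646 852746
38 7248 98476 754270
39 6411 99313 654957
40 5567 100157 554800
41 4715 101009 453791
42 3857 101867 351924
43 2991 102733 249191
44 2118 103606 145585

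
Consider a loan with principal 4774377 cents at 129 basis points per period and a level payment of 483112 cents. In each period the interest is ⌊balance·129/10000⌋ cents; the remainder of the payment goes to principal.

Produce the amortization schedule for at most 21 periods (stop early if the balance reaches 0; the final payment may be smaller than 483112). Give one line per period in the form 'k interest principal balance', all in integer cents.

1. interest=⌊4774377·129/10000⌋=61589; principal=483112-61589=421523; balance=4774377-421523=4352854
2. interest=⌊4352854·129/10000⌋=56151; principal=483112-56151=426961; balance=4352854-426961=3925893
3. interest=⌊3925893·129/10000⌋=50644; principal=483112-50644=432468; balance=3925893-432468=3493425
4. interest=⌊3493425·129/10000⌋=45065; principal=483112-45065=438047; balance=3493425-438047=3055378
5. interest=⌊3055378·129/10000⌋=39414; principal=483112-39414=443698; balance=3055378-443698=2611680
6. interest=⌊2611680·129/10000⌋=33690; principal=483112-33690=449422; balance=2611680-449422=2162258
7. interest=⌊2162258·129/10000⌋=27893; principal=483112-27893=455219; balance=2162258-455219=1707039
8. interest=⌊1707039·129/10000⌋=22020; principal=483112-22020=461092; balance=1707039-461092=1245947
9. interest=⌊1245947·129/10000⌋=16072; principal=483112-16072=467040; balance=1245947-467040=778907
10. interest=⌊778907·129/10000⌋=10047; principal=483112-10047=473065; balance=778907-473065=305842
11. interest=⌊305842·129/10000⌋=3945; principal=min(483112-3945,305842)=305842; balance=305842-305842=0

1 61589 421523 4352854
2 56151 426961 3925893
3 50644 432468 3493425
4 45065 438047 3055378
5 39414 443698 2611680
6 33690 449422 2162258
7 27893 455219 1707039
8 22020 461092 1245947
9 16072 467040 778907
10 10047 473065 305842
11 3945 305842 0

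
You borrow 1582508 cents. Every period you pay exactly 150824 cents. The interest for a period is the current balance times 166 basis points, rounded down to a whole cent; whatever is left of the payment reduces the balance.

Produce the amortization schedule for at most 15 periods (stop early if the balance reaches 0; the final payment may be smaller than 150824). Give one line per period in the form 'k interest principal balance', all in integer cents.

1 26269 124555 1457953
2 24202 126622 1331331
3 22100 128724 1202607
4 19963 130861 1071746
5 17790 133034 938712
6 15582 135242 803470
7 13337 137487 665983
8 11055 139769 526214
9 8735 142089 384125
10 6376 144448 239677
11 3978 146846 92831
12 1540 92831 0

1. interest=⌊1582508·166/10000⌋=26269; principal=150824-26269=124555; balance=1582508-124555=1457953
2. interest=⌊1457953·166/10000⌋=24202; principal=150824-24202=126622; balance=1457953-126622=1331331
3. interest=⌊1331331·166/10000⌋=22100; principal=150824-22100=128724; balance=1331331-128724=1202607
4. interest=⌊1202607·166/10000⌋=19963; principal=150824-19963=130861; balance=1202607-130861=1071746
5. interest=⌊1071746·166/10000⌋=17790; principal=150824-17790=133034; balance=1071746-133034=938712
6. interest=⌊938712·166/10000⌋=15582; principal=150824-15582=135242; balance=938712-135242=803470
7. interest=⌊803470·166/10000⌋=13337; principal=150824-13337=137487; balance=803470-137487=665983
8. interest=⌊665983·166/10000⌋=11055; principal=150824-11055=139769; balance=665983-139769=526214
9. interest=⌊526214·166/10000⌋=8735; principal=150824-8735=142089; balance=526214-142089=384125
10. interest=⌊384125·166/10000⌋=6376; principal=150824-6376=144448; balance=384125-144448=239677
11. interest=⌊239677·166/10000⌋=3978; principal=150824-3978=146846; balance=239677-146846=92831
12. interest=⌊92831·166/10000⌋=1540; principal=min(150824-1540,92831)=92831; balance=92831-92831=0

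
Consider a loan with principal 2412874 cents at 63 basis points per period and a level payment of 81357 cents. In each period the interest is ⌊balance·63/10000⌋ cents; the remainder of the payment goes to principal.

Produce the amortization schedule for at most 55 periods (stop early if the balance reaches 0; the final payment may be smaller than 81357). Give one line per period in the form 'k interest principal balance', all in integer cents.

1. interest=⌊2412874·63/10000⌋=15201; principal=81357-15201=66156; balance=2412874-66156=2346718
2. interest=⌊2346718·63/10000⌋=14784; principal=81357-14784=66573; balance=2346718-66573=2280145
3. interest=⌊2280145·63/10000⌋=14364; principal=81357-14364=66993; balance=2280145-66993=2213152
4. interest=⌊2213152·63/10000⌋=13942; principal=81357-13942=67415; balance=2213152-67415=2145737
5. interest=⌊2145737·63/10000⌋=13518; principal=81357-13518=67839; balance=2145737-67839=2077898
6. interest=⌊2077898·63/10000⌋=13090; principal=81357-13090=68267; balance=2077898-68267=2009631
7. interest=⌊2009631·63/10000⌋=12660; principal=81357-12660=68697; balance=2009631-68697=1940934
8. interest=⌊1940934·63/10000⌋=12227; principal=81357-12227=69130; balance=1940934-69130=1871804
9. interest=⌊1871804·63/10000⌋=11792; principal=81357-11792=69565; balance=1871804-69565=1802239
10. interest=⌊1802239·63/10000⌋=11354; principal=81357-11354=70003; balance=1802239-70003=1732236
11. interest=⌊1732236·63/10000⌋=10913; principal=81357-10913=70444; balance=1732236-70444=1661792
12. interest=⌊1661792·63/10000⌋=10469; principal=81357-10469=70888; balance=1661792-70888=1590904
13. interest=⌊1590904·63/10000⌋=10022; principal=81357-10022=71335; balance=1590904-71335=1519569
14. interest=⌊1519569·63/10000⌋=9573; principal=81357-9573=71784; balance=1519569-71784=1447785
15. interest=⌊1447785·63/10000⌋=9121; principal=81357-9121=72236; balance=1447785-72236=1375549
16. interest=⌊1375549·63/10000⌋=8665; principal=81357-8665=72692; balance=1375549-72692=1302857
17. interest=⌊1302857·63/10000⌋=8207; principal=81357-8207=73150; balance=1302857-73150=1229707
18. interest=⌊1229707·63/10000⌋=7747; principal=81357-7747=73610; balance=1229707-73610=1156097
19. interest=⌊1156097·63/10000⌋=7283; principal=81357-7283=74074; balance=1156097-74074=1082023
20. interest=⌊1082023·63/10000⌋=6816; principal=81357-6816=74541; balance=1082023-74541=1007482
21. interest=⌊1007482·63/10000⌋=6347; principal=81357-6347=75010; balance=1007482-75010=932472
22. interest=⌊932472·63/10000⌋=5874; principal=81357-5874=75483; balance=932472-75483=856989
23. interest=⌊856989·63/10000⌋=5399; principal=81357-5399=75958; balance=856989-75958=781031
24. interest=⌊781031·63/10000⌋=4920; principal=81357-4920=76437; balance=781031-76437=704594
25. interest=⌊704594·63/10000⌋=4438; principal=81357-4438=76919; balance=704594-76919=627675
26. interest=⌊627675·63/10000⌋=3954; principal=81357-3954=77403; balance=627675-77403=550272
27. interest=⌊550272·63/10000⌋=3466; principal=81357-3466=77891; balance=550272-77891=472381
28. interest=⌊472381·63/10000⌋=2976; principal=81357-2976=78381; balance=472381-78381=394000
29. interest=⌊394000·63/10000⌋=2482; principal=81357-2482=78875; balance=394000-78875=315125
30. interest=⌊315125·63/10000⌋=1985; principal=81357-1985=79372; balance=315125-79372=235753
31. interest=⌊235753·63/10000⌋=1485; principal=81357-1485=79872; balance=235753-79872=155881
32. interest=⌊155881·63/10000⌋=982; principal=81357-982=80375; balance=155881-80375=75506
33. interest=⌊75506·63/10000⌋=475; principal=min(81357-475,75506)=75506; balance=75506-75506=0

1 15201 66156 2346718
2 14784 66573 2280145
3 14364 66993 2213152
4 13942 67415 2145737
5 13518 67839 2077898
6 13090 68267 2009631
7 12660 68697 1940934
8 12227 69130 1871804
9 11792 69565 1802239
10 11354 70003 1732236
11 10913 70444 1661792
12 10469 70888 1590904
13 10022 71335 1519569
14 9573 71784 1447785
15 9121 72236 1375549
16 8665 72692 1302857
17 8207 73150 1229707
18 7747 73610 1156097
19 7283 74074 1082023
20 6816 74541 1007482
21 6347 75010 932472
22 5874 75483 856989
23 5399 75958 781031
24 4920 76437 704594
25 4438 76919 627675
26 3954 77403 550272
27 3466 77891 472381
28 2976 78381 394000
29 2482 78875 315125
30 1985 79372 235753
31 1485 79872 155881
32 982 80375 75506
33 475 75506 0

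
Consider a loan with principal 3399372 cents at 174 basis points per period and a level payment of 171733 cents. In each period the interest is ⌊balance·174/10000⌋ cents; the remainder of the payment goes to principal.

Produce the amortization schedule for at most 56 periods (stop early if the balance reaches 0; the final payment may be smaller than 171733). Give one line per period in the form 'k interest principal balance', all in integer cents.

1 59149 112584 3286788
2 57190 114543 3172245
3 55197 116536 3055709
4 53169 118564 2937145
5 51106 120627 2816518
6 49007 122726 2693792
7 46871 124862 2568930
8 44699 127034 2441896
9 42488 129245 2312651
10 40240 131493 2181158
11 37952 133781 2047377
12 35624 136109 1911268
13 33256 138477 1772791
14 30846 140887 1631904
15 28395 143338 1488566
16 25901 145832 1342734
17 23363 148370 1194364
18 20781 150952 1043412
19 18155 153578 889834
20 15483 156250 733584
21 12764 158969 574615
22 9998 161735 412880
23 7184 164549 248331
24 4320 167413 80918
25 1407 80918 0

1. interest=⌊3399372·174/10000⌋=59149; principal=171733-59149=112584; balance=3399372-112584=3286788
2. interest=⌊3286788·174/10000⌋=57190; principal=171733-57190=114543; balance=3286788-114543=3172245
3. interest=⌊3172245·174/10000⌋=55197; principal=171733-55197=116536; balance=3172245-116536=3055709
4. interest=⌊3055709·174/10000⌋=53169; principal=171733-53169=118564; balance=3055709-118564=2937145
5. interest=⌊2937145·174/10000⌋=51106; principal=171733-51106=120627; balance=2937145-120627=2816518
6. interest=⌊2816518·174/10000⌋=49007; principal=171733-49007=122726; balance=2816518-122726=2693792
7. interest=⌊2693792·174/10000⌋=46871; principal=171733-46871=124862; balance=2693792-124862=2568930
8. interest=⌊2568930·174/10000⌋=44699; principal=171733-44699=127034; balance=2568930-127034=2441896
9. interest=⌊2441896·174/10000⌋=42488; principal=171733-42488=129245; balance=2441896-129245=2312651
10. interest=⌊2312651·174/10000⌋=40240; principal=171733-40240=131493; balance=2312651-131493=2181158
11. interest=⌊2181158·174/10000⌋=37952; principal=171733-37952=133781; balance=2181158-133781=2047377
12. interest=⌊2047377·174/10000⌋=35624; principal=171733-35624=136109; balance=2047377-136109=1911268
13. interest=⌊1911268·174/10000⌋=33256; principal=171733-33256=138477; balance=1911268-138477=1772791
14. interest=⌊1772791·174/10000⌋=30846; principal=171733-30846=140887; balance=1772791-140887=1631904
15. interest=⌊1631904·174/10000⌋=28395; principal=171733-28395=143338; balance=1631904-143338=1488566
16. interest=⌊1488566·174/10000⌋=25901; principal=171733-25901=145832; balance=1488566-145832=1342734
17. interest=⌊1342734·174/10000⌋=23363; principal=171733-23363=148370; balance=1342734-148370=1194364
18. interest=⌊1194364·174/10000⌋=20781; principal=171733-20781=150952; balance=1194364-150952=1043412
19. interest=⌊1043412·174/10000⌋=18155; principal=171733-18155=153578; balance=1043412-153578=889834
20. interest=⌊889834·174/10000⌋=15483; principal=171733-15483=156250; balance=889834-156250=733584
21. interest=⌊733584·174/10000⌋=12764; principal=171733-12764=158969; balance=733584-158969=574615
22. interest=⌊574615·174/10000⌋=9998; principal=171733-9998=161735; balance=574615-161735=412880
23. interest=⌊412880·174/10000⌋=7184; principal=171733-7184=164549; balance=412880-164549=248331
24. interest=⌊248331·174/10000⌋=4320; principal=171733-4320=167413; balance=248331-167413=80918
25. interest=⌊80918·174/10000⌋=1407; principal=min(171733-1407,80918)=80918; balance=80918-80918=0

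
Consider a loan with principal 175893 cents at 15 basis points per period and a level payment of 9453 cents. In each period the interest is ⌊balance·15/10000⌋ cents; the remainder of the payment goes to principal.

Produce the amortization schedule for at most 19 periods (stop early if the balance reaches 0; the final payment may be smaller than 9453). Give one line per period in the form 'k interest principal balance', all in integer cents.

1. interest=⌊175893·15/10000⌋=263; principal=9453-263=9190; balance=175893-9190=166703
2. interest=⌊166703·15/10000⌋=250; principal=9453-250=9203; balance=166703-9203=157500
3. interest=⌊157500·15/10000⌋=236; principal=9453-236=9217; balance=157500-9217=148283
4. interest=⌊148283·15/10000⌋=222; principal=9453-222=9231; balance=148283-9231=139052
5. interest=⌊139052·15/10000⌋=208; principal=9453-208=9245; balance=139052-9245=129807
6. interest=⌊129807·15/10000⌋=194; principal=9453-194=9259; balance=129807-9259=120548
7. interest=⌊120548·15/10000⌋=180; principal=9453-180=9273; balance=120548-9273=111275
8. interest=⌊111275·15/10000⌋=166; principal=9453-166=9287; balance=111275-9287=101988
9. interest=⌊101988·15/10000⌋=152; principal=9453-152=9301; balance=101988-9301=92687
10. interest=⌊92687·15/10000⌋=139; principal=9453-139=9314; balance=92687-9314=83373
11. interest=⌊83373·15/10000⌋=125; principal=9453-125=9328; balance=83373-9328=74045
12. interest=⌊74045·15/10000⌋=111; principal=9453-111=9342; balance=74045-9342=64703
13. interest=⌊64703·15/10000⌋=97; principal=9453-97=9356; balance=64703-9356=55347
14. interest=⌊55347·15/10000⌋=83; principal=9453-83=9370; balance=55347-9370=45977
15. interest=⌊45977·15/10000⌋=68; principal=9453-68=9385; balance=45977-9385=36592
16. interest=⌊36592·15/10000⌋=54; principal=9453-54=9399; balance=36592-9399=27193
17. interest=⌊27193·15/10000⌋=40; principal=9453-40=9413; balance=27193-9413=17780
18. interest=⌊17780·15/10000⌋=26; principal=9453-26=9427; balance=17780-9427=8353
19. interest=⌊8353·15/10000⌋=12; principal=min(9453-12,8353)=8353; balance=8353-8353=0

1 263 9190 166703
2 250 9203 157500
3 236 9217 148283
4 222 9231 139052
5 208 9245 129807
6 194 9259 120548
7 180 9273 111275
8 166 9287 101988
9 152 9301 92687
10 139 9314 83373
11 125 9328 74045
12 111 9342 64703
13 97 9356 55347
14 83 9370 45977
15 68 9385 36592
16 54 9399 27193
17 40 9413 17780
18 26 9427 8353
19 12 8353 0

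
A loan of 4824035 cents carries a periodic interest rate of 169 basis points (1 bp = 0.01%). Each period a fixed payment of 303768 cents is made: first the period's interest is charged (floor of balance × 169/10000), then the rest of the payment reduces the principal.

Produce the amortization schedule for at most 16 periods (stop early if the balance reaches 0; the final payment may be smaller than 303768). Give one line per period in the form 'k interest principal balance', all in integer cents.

1. interest=⌊4824035·169/10000⌋=81526; principal=303768-81526=222242; balance=4824035-222242=4601793
2. interest=⌊4601793·169/10000⌋=77770; principal=303768-77770=225998; balance=4601793-225998=4375795
3. interest=⌊4375795·169/10000⌋=73950; principal=303768-73950=229818; balance=4375795-229818=4145977
4. interest=⌊4145977·169/10000⌋=70067; principal=303768-70067=233701; balance=4145977-233701=3912276
5. interest=⌊3912276·169/10000⌋=66117; principal=303768-66117=237651; balance=3912276-237651=3674625
6. interest=⌊3674625·169/10000⌋=62101; principal=303768-62101=241667; balance=3674625-241667=3432958
7. interest=⌊3432958·169/10000⌋=58016; principal=303768-58016=245752; balance=3432958-245752=3187206
8. interest=⌊3187206·169/10000⌋=53863; principal=303768-53863=249905; balance=3187206-249905=2937301
9. interest=⌊2937301·169/10000⌋=49640; principal=303768-49640=254128; balance=2937301-254128=2683173
10. interest=⌊2683173·169/10000⌋=45345; principal=303768-45345=258423; balance=2683173-258423=2424750
11. interest=⌊2424750·169/10000⌋=40978; principal=303768-40978=262790; balance=2424750-262790=2161960
12. interest=⌊2161960·169/10000⌋=36537; principal=303768-36537=267231; balance=2161960-267231=1894729
13. interest=⌊1894729·169/10000⌋=32020; principal=303768-32020=271748; balance=1894729-271748=1622981
14. interest=⌊1622981·169/10000⌋=27428; principal=303768-27428=276340; balance=1622981-276340=1346641
15. interest=⌊1346641·169/10000⌋=22758; principal=303768-22758=281010; balance=1346641-281010=1065631
16. interest=⌊1065631·169/10000⌋=18009; principal=303768-18009=285759; balance=1065631-285759=779872

1 81526 222242 4601793
2 77770 225998 4375795
3 73950 229818 4145977
4 70067 233701 3912276
5 66117 237651 3674625
6 62101 241667 3432958
7 58016 245752 3187206
8 53863 249905 2937301
9 49640 254128 2683173
10 45345 258423 2424750
11 40978 262790 2161960
12 36537 267231 1894729
13 32020 271748 1622981
14 27428 276340 1346641
15 22758 281010 1065631
16 18009 285759 779872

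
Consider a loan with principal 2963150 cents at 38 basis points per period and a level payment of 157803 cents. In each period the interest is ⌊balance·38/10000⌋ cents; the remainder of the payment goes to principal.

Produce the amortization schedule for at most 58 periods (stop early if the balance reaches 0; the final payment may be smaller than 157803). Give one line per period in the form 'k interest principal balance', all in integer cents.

1 11259 146544 2816606
2 10703 147100 2669506
3 10144 147659 2521847
4 9583 148220 2373627
5 9019 148784 2224843
6 8454 149349 2075494
7 7886 149917 1925577
8 7317 150486 1775091
9 6745 151058 1624033
10 6171 151632 1472401
11 5595 152208 1320193
12 5016 152787 1167406
13 4436 153367 1014039
14 3853 153950 860089
15 3268 154535 705554
16 2681 155122 550432
17 2091 155712 394720
18 1499 156304 238416
19 905 156898 81518
20 309 81518 0

1. interest=⌊2963150·38/10000⌋=11259; principal=157803-11259=146544; balance=2963150-146544=2816606
2. interest=⌊2816606·38/10000⌋=10703; principal=157803-10703=147100; balance=2816606-147100=2669506
3. interest=⌊2669506·38/10000⌋=10144; principal=157803-10144=147659; balance=2669506-147659=2521847
4. interest=⌊2521847·38/10000⌋=9583; principal=157803-9583=148220; balance=2521847-148220=2373627
5. interest=⌊2373627·38/10000⌋=9019; principal=157803-9019=148784; balance=2373627-148784=2224843
6. interest=⌊2224843·38/10000⌋=8454; principal=157803-8454=149349; balance=2224843-149349=2075494
7. interest=⌊2075494·38/10000⌋=7886; principal=157803-7886=149917; balance=2075494-149917=1925577
8. interest=⌊1925577·38/10000⌋=7317; principal=157803-7317=150486; balance=1925577-150486=1775091
9. interest=⌊1775091·38/10000⌋=6745; principal=157803-6745=151058; balance=1775091-151058=1624033
10. interest=⌊1624033·38/10000⌋=6171; principal=157803-6171=151632; balance=1624033-151632=1472401
11. interest=⌊1472401·38/10000⌋=5595; principal=157803-5595=152208; balance=1472401-152208=1320193
12. interest=⌊1320193·38/10000⌋=5016; principal=157803-5016=152787; balance=1320193-152787=1167406
13. interest=⌊1167406·38/10000⌋=4436; principal=157803-4436=153367; balance=1167406-153367=1014039
14. interest=⌊1014039·38/10000⌋=3853; principal=157803-3853=153950; balance=1014039-153950=860089
15. interest=⌊860089·38/10000⌋=3268; principal=157803-3268=154535; balance=860089-154535=705554
16. interest=⌊705554·38/10000⌋=2681; principal=157803-2681=155122; balance=705554-155122=550432
17. interest=⌊550432·38/10000⌋=2091; principal=157803-2091=155712; balance=550432-155712=394720
18. interest=⌊394720·38/10000⌋=1499; principal=157803-1499=156304; balance=394720-156304=238416
19. interest=⌊238416·38/10000⌋=905; principal=157803-905=156898; balance=238416-156898=81518
20. interest=⌊81518·38/10000⌋=309; principal=min(157803-309,81518)=81518; balance=81518-81518=0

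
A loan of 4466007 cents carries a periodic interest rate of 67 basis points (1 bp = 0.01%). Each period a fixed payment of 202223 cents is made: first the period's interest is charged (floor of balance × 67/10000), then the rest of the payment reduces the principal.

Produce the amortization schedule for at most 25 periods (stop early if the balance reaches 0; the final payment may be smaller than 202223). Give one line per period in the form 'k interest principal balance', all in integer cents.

1. interest=⌊4466007·67/10000⌋=29922; principal=202223-29922=172301; balance=4466007-172301=4293706
2. interest=⌊4293706·67/10000⌋=28767; principal=202223-28767=173456; balance=4293706-173456=4120250
3. interest=⌊4120250·67/10000⌋=27605; principal=202223-27605=174618; balance=4120250-174618=3945632
4. interest=⌊3945632·67/10000⌋=26435; principal=202223-26435=175788; balance=3945632-175788=3769844
5. interest=⌊3769844·67/10000⌋=25257; principal=202223-25257=176966; balance=3769844-176966=3592878
6. interest=⌊3592878·67/10000⌋=24072; principal=202223-24072=178151; balance=3592878-178151=3414727
7. interest=⌊3414727·67/10000⌋=22878; principal=202223-22878=179345; balance=3414727-179345=3235382
8. interest=⌊3235382·67/10000⌋=21677; principal=202223-21677=180546; balance=3235382-180546=3054836
9. interest=⌊3054836·67/10000⌋=20467; principal=202223-20467=181756; balance=3054836-181756=2873080
10. interest=⌊2873080·67/10000⌋=19249; principal=202223-19249=182974; balance=2873080-182974=2690106
11. interest=⌊2690106·67/10000⌋=18023; principal=202223-18023=184200; balance=2690106-184200=2505906
12. interest=⌊2505906·67/10000⌋=16789; principal=202223-16789=185434; balance=2505906-185434=2320472
13. interest=⌊2320472·67/10000⌋=15547; principal=202223-15547=186676; balance=2320472-186676=2133796
14. interest=⌊2133796·67/10000⌋=14296; principal=202223-14296=187927; balance=2133796-187927=1945869
15. interest=⌊1945869·67/10000⌋=13037; principal=202223-13037=189186; balance=1945869-189186=1756683
16. interest=⌊1756683·67/10000⌋=11769; principal=202223-11769=190454; balance=1756683-190454=1566229
17. interest=⌊1566229·67/10000⌋=10493; principal=202223-10493=191730; balance=1566229-191730=1374499
18. interest=⌊1374499·67/10000⌋=9209; principal=202223-9209=193014; balance=1374499-193014=1181485
19. interest=⌊1181485·67/10000⌋=7915; principal=202223-7915=194308; balance=1181485-194308=987177
20. interest=⌊987177·67/10000⌋=6614; principal=202223-6614=195609; balance=987177-195609=791568
21. interest=⌊791568·67/10000⌋=5303; principal=202223-5303=196920; balance=791568-196920=594648
22. interest=⌊594648·67/10000⌋=3984; principal=202223-3984=198239; balance=594648-198239=396409
23. interest=⌊396409·67/10000⌋=2655; principal=202223-2655=199568; balance=396409-199568=196841
24. interest=⌊196841·67/10000⌋=1318; principal=min(202223-1318,196841)=196841; balance=196841-196841=0

1 29922 172301 4293706
2 28767 173456 4120250
3 27605 174618 3945632
4 26435 175788 3769844
5 25257 176966 3592878
6 24072 178151 3414727
7 22878 179345 3235382
8 21677 180546 3054836
9 20467 181756 2873080
10 19249 182974 2690106
11 18023 184200 2505906
12 16789 185434 2320472
13 15547 186676 2133796
14 14296 187927 1945869
15 13037 189186 1756683
16 11769 190454 1566229
17 10493 191730 1374499
18 9209 193014 1181485
19 7915 194308 987177
20 6614 195609 791568
21 5303 196920 594648
22 3984 198239 396409
23 2655 199568 196841
24 1318 196841 0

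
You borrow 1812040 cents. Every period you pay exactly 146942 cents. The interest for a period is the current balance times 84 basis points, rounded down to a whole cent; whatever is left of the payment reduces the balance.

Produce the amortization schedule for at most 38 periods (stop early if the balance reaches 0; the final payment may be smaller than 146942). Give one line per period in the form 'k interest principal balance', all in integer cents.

1 15221 131721 1680319
2 14114 132828 1547491
3 12998 133944 1413547
4 11873 135069 1278478
5 10739 136203 1142275
6 9595 137347 1004928
7 8441 138501 866427
8 7277 139665 726762
9 6104 140838 585924
10 4921 142021 443903
11 3728 143214 300689
12 2525 144417 156272
13 1312 145630 10642
14 89 10642 0

1. interest=⌊1812040·84/10000⌋=15221; principal=146942-15221=131721; balance=1812040-131721=1680319
2. interest=⌊1680319·84/10000⌋=14114; principal=146942-14114=132828; balance=1680319-132828=1547491
3. interest=⌊1547491·84/10000⌋=12998; principal=146942-12998=133944; balance=1547491-133944=1413547
4. interest=⌊1413547·84/10000⌋=11873; principal=146942-11873=135069; balance=1413547-135069=1278478
5. interest=⌊1278478·84/10000⌋=10739; principal=146942-10739=136203; balance=1278478-136203=1142275
6. interest=⌊1142275·84/10000⌋=9595; principal=146942-9595=137347; balance=1142275-137347=1004928
7. interest=⌊1004928·84/10000⌋=8441; principal=146942-8441=138501; balance=1004928-138501=866427
8. interest=⌊866427·84/10000⌋=7277; principal=146942-7277=139665; balance=866427-139665=726762
9. interest=⌊726762·84/10000⌋=6104; principal=146942-6104=140838; balance=726762-140838=585924
10. interest=⌊585924·84/10000⌋=4921; principal=146942-4921=142021; balance=585924-142021=443903
11. interest=⌊443903·84/10000⌋=3728; principal=146942-3728=143214; balance=443903-143214=300689
12. interest=⌊300689·84/10000⌋=2525; principal=146942-2525=144417; balance=300689-144417=156272
13. interest=⌊156272·84/10000⌋=1312; principal=146942-1312=145630; balance=156272-145630=10642
14. interest=⌊10642·84/10000⌋=89; principal=min(146942-89,10642)=10642; balance=10642-10642=0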